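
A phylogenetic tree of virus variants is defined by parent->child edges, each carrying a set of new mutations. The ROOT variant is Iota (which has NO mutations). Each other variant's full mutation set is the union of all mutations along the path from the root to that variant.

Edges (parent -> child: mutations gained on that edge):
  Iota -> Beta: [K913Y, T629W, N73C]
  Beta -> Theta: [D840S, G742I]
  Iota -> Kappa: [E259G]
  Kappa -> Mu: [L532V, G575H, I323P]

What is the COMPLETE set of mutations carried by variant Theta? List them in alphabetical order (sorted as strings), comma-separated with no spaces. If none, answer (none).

At Iota: gained [] -> total []
At Beta: gained ['K913Y', 'T629W', 'N73C'] -> total ['K913Y', 'N73C', 'T629W']
At Theta: gained ['D840S', 'G742I'] -> total ['D840S', 'G742I', 'K913Y', 'N73C', 'T629W']

Answer: D840S,G742I,K913Y,N73C,T629W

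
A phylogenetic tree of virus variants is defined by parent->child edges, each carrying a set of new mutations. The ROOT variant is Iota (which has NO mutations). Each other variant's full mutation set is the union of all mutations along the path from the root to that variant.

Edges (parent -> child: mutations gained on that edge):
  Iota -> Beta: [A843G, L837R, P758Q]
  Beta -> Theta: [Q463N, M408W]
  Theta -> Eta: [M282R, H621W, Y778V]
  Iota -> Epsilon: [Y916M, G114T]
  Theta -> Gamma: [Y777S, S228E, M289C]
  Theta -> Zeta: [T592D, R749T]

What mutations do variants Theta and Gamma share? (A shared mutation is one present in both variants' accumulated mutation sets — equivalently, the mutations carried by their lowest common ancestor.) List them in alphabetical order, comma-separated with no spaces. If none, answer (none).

Accumulating mutations along path to Theta:
  At Iota: gained [] -> total []
  At Beta: gained ['A843G', 'L837R', 'P758Q'] -> total ['A843G', 'L837R', 'P758Q']
  At Theta: gained ['Q463N', 'M408W'] -> total ['A843G', 'L837R', 'M408W', 'P758Q', 'Q463N']
Mutations(Theta) = ['A843G', 'L837R', 'M408W', 'P758Q', 'Q463N']
Accumulating mutations along path to Gamma:
  At Iota: gained [] -> total []
  At Beta: gained ['A843G', 'L837R', 'P758Q'] -> total ['A843G', 'L837R', 'P758Q']
  At Theta: gained ['Q463N', 'M408W'] -> total ['A843G', 'L837R', 'M408W', 'P758Q', 'Q463N']
  At Gamma: gained ['Y777S', 'S228E', 'M289C'] -> total ['A843G', 'L837R', 'M289C', 'M408W', 'P758Q', 'Q463N', 'S228E', 'Y777S']
Mutations(Gamma) = ['A843G', 'L837R', 'M289C', 'M408W', 'P758Q', 'Q463N', 'S228E', 'Y777S']
Intersection: ['A843G', 'L837R', 'M408W', 'P758Q', 'Q463N'] ∩ ['A843G', 'L837R', 'M289C', 'M408W', 'P758Q', 'Q463N', 'S228E', 'Y777S'] = ['A843G', 'L837R', 'M408W', 'P758Q', 'Q463N']

Answer: A843G,L837R,M408W,P758Q,Q463N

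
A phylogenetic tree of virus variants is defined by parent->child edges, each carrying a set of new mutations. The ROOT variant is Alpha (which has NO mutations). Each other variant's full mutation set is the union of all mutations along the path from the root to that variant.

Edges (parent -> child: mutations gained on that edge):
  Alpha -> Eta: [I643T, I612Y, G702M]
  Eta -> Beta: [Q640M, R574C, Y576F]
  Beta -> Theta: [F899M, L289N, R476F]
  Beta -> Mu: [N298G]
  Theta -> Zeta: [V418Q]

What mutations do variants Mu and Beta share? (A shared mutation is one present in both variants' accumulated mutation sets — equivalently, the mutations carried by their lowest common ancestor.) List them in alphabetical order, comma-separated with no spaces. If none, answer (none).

Answer: G702M,I612Y,I643T,Q640M,R574C,Y576F

Derivation:
Accumulating mutations along path to Mu:
  At Alpha: gained [] -> total []
  At Eta: gained ['I643T', 'I612Y', 'G702M'] -> total ['G702M', 'I612Y', 'I643T']
  At Beta: gained ['Q640M', 'R574C', 'Y576F'] -> total ['G702M', 'I612Y', 'I643T', 'Q640M', 'R574C', 'Y576F']
  At Mu: gained ['N298G'] -> total ['G702M', 'I612Y', 'I643T', 'N298G', 'Q640M', 'R574C', 'Y576F']
Mutations(Mu) = ['G702M', 'I612Y', 'I643T', 'N298G', 'Q640M', 'R574C', 'Y576F']
Accumulating mutations along path to Beta:
  At Alpha: gained [] -> total []
  At Eta: gained ['I643T', 'I612Y', 'G702M'] -> total ['G702M', 'I612Y', 'I643T']
  At Beta: gained ['Q640M', 'R574C', 'Y576F'] -> total ['G702M', 'I612Y', 'I643T', 'Q640M', 'R574C', 'Y576F']
Mutations(Beta) = ['G702M', 'I612Y', 'I643T', 'Q640M', 'R574C', 'Y576F']
Intersection: ['G702M', 'I612Y', 'I643T', 'N298G', 'Q640M', 'R574C', 'Y576F'] ∩ ['G702M', 'I612Y', 'I643T', 'Q640M', 'R574C', 'Y576F'] = ['G702M', 'I612Y', 'I643T', 'Q640M', 'R574C', 'Y576F']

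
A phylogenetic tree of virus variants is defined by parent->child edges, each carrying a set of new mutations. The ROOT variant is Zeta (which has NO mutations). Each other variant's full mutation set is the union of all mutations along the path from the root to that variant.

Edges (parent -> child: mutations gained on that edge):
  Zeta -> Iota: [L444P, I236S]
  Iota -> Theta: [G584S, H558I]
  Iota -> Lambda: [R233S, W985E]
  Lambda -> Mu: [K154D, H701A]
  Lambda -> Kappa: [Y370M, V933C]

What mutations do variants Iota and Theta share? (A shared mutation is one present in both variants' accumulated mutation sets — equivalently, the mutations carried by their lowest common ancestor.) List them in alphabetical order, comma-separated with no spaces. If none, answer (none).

Answer: I236S,L444P

Derivation:
Accumulating mutations along path to Iota:
  At Zeta: gained [] -> total []
  At Iota: gained ['L444P', 'I236S'] -> total ['I236S', 'L444P']
Mutations(Iota) = ['I236S', 'L444P']
Accumulating mutations along path to Theta:
  At Zeta: gained [] -> total []
  At Iota: gained ['L444P', 'I236S'] -> total ['I236S', 'L444P']
  At Theta: gained ['G584S', 'H558I'] -> total ['G584S', 'H558I', 'I236S', 'L444P']
Mutations(Theta) = ['G584S', 'H558I', 'I236S', 'L444P']
Intersection: ['I236S', 'L444P'] ∩ ['G584S', 'H558I', 'I236S', 'L444P'] = ['I236S', 'L444P']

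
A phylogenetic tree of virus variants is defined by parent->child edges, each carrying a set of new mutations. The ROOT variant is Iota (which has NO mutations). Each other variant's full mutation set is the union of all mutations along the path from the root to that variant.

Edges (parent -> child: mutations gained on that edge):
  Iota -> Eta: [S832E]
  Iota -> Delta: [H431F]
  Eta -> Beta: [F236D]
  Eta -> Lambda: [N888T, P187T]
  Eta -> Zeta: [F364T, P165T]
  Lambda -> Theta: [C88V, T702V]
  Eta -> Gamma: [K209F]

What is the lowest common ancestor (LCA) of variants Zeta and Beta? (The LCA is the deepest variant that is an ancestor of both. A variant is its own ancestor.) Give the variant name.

Answer: Eta

Derivation:
Path from root to Zeta: Iota -> Eta -> Zeta
  ancestors of Zeta: {Iota, Eta, Zeta}
Path from root to Beta: Iota -> Eta -> Beta
  ancestors of Beta: {Iota, Eta, Beta}
Common ancestors: {Iota, Eta}
Walk up from Beta: Beta (not in ancestors of Zeta), Eta (in ancestors of Zeta), Iota (in ancestors of Zeta)
Deepest common ancestor (LCA) = Eta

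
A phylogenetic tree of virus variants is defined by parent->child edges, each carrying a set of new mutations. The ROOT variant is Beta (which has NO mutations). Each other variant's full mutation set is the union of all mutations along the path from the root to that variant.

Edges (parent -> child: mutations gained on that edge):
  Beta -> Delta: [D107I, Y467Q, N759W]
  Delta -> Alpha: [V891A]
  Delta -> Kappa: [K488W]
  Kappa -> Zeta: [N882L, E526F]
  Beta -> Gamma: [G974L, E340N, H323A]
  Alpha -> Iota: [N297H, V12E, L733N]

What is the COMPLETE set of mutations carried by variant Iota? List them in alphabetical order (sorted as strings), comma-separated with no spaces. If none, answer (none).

At Beta: gained [] -> total []
At Delta: gained ['D107I', 'Y467Q', 'N759W'] -> total ['D107I', 'N759W', 'Y467Q']
At Alpha: gained ['V891A'] -> total ['D107I', 'N759W', 'V891A', 'Y467Q']
At Iota: gained ['N297H', 'V12E', 'L733N'] -> total ['D107I', 'L733N', 'N297H', 'N759W', 'V12E', 'V891A', 'Y467Q']

Answer: D107I,L733N,N297H,N759W,V12E,V891A,Y467Q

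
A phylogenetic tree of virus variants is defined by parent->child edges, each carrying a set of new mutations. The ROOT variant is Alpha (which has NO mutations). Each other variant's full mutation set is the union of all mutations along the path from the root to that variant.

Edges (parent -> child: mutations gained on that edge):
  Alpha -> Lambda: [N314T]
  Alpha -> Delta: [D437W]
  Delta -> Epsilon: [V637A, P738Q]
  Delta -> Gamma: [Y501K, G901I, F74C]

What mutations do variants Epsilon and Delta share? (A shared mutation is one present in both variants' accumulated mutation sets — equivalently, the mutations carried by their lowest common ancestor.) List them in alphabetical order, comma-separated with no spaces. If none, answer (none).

Accumulating mutations along path to Epsilon:
  At Alpha: gained [] -> total []
  At Delta: gained ['D437W'] -> total ['D437W']
  At Epsilon: gained ['V637A', 'P738Q'] -> total ['D437W', 'P738Q', 'V637A']
Mutations(Epsilon) = ['D437W', 'P738Q', 'V637A']
Accumulating mutations along path to Delta:
  At Alpha: gained [] -> total []
  At Delta: gained ['D437W'] -> total ['D437W']
Mutations(Delta) = ['D437W']
Intersection: ['D437W', 'P738Q', 'V637A'] ∩ ['D437W'] = ['D437W']

Answer: D437W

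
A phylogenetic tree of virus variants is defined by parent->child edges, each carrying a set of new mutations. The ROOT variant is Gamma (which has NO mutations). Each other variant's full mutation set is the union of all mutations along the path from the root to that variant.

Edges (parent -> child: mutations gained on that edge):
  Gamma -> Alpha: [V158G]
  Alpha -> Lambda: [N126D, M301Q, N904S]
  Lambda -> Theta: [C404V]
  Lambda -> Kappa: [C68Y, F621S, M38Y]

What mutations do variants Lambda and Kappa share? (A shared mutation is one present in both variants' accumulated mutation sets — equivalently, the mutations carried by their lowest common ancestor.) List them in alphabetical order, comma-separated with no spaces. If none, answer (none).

Accumulating mutations along path to Lambda:
  At Gamma: gained [] -> total []
  At Alpha: gained ['V158G'] -> total ['V158G']
  At Lambda: gained ['N126D', 'M301Q', 'N904S'] -> total ['M301Q', 'N126D', 'N904S', 'V158G']
Mutations(Lambda) = ['M301Q', 'N126D', 'N904S', 'V158G']
Accumulating mutations along path to Kappa:
  At Gamma: gained [] -> total []
  At Alpha: gained ['V158G'] -> total ['V158G']
  At Lambda: gained ['N126D', 'M301Q', 'N904S'] -> total ['M301Q', 'N126D', 'N904S', 'V158G']
  At Kappa: gained ['C68Y', 'F621S', 'M38Y'] -> total ['C68Y', 'F621S', 'M301Q', 'M38Y', 'N126D', 'N904S', 'V158G']
Mutations(Kappa) = ['C68Y', 'F621S', 'M301Q', 'M38Y', 'N126D', 'N904S', 'V158G']
Intersection: ['M301Q', 'N126D', 'N904S', 'V158G'] ∩ ['C68Y', 'F621S', 'M301Q', 'M38Y', 'N126D', 'N904S', 'V158G'] = ['M301Q', 'N126D', 'N904S', 'V158G']

Answer: M301Q,N126D,N904S,V158G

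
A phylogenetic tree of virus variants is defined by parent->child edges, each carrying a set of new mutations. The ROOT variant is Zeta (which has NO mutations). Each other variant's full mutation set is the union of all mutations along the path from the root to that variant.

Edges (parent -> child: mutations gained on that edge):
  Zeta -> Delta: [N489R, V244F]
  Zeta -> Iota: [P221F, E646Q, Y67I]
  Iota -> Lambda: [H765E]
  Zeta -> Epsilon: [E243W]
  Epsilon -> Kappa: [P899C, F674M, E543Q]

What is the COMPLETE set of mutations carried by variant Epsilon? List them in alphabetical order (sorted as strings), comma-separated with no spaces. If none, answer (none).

Answer: E243W

Derivation:
At Zeta: gained [] -> total []
At Epsilon: gained ['E243W'] -> total ['E243W']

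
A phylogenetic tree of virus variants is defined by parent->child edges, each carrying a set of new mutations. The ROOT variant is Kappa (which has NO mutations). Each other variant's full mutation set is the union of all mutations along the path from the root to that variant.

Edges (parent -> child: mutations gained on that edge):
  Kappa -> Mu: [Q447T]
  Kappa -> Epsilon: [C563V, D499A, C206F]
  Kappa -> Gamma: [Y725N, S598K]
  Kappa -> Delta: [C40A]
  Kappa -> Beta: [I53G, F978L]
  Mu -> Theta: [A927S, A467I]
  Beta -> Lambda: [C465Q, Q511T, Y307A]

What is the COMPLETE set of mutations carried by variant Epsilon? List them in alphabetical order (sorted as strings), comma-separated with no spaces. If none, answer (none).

Answer: C206F,C563V,D499A

Derivation:
At Kappa: gained [] -> total []
At Epsilon: gained ['C563V', 'D499A', 'C206F'] -> total ['C206F', 'C563V', 'D499A']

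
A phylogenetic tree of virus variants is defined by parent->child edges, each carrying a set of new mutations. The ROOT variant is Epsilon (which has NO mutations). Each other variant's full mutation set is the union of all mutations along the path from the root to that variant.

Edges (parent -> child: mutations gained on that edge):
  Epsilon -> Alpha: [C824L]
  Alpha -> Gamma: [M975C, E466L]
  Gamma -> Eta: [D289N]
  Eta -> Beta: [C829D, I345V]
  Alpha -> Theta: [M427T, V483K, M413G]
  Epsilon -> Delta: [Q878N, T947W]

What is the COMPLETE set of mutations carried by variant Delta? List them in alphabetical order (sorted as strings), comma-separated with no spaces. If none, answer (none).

Answer: Q878N,T947W

Derivation:
At Epsilon: gained [] -> total []
At Delta: gained ['Q878N', 'T947W'] -> total ['Q878N', 'T947W']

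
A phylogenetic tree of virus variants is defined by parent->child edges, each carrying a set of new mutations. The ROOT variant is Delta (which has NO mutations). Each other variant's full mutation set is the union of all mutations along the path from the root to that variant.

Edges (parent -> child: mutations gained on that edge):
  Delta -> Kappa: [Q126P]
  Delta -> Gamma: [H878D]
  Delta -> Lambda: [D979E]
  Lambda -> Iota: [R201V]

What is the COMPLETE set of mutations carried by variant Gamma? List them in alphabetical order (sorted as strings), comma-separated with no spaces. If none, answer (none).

At Delta: gained [] -> total []
At Gamma: gained ['H878D'] -> total ['H878D']

Answer: H878D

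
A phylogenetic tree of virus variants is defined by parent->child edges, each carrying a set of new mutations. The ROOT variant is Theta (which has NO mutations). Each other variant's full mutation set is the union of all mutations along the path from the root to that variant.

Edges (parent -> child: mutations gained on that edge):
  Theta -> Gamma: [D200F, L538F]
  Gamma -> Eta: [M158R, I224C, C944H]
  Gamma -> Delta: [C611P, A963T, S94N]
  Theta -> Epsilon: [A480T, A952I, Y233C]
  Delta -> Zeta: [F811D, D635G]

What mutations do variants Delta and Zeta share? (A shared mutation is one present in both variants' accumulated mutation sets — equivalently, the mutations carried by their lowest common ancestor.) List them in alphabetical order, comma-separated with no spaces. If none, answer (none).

Accumulating mutations along path to Delta:
  At Theta: gained [] -> total []
  At Gamma: gained ['D200F', 'L538F'] -> total ['D200F', 'L538F']
  At Delta: gained ['C611P', 'A963T', 'S94N'] -> total ['A963T', 'C611P', 'D200F', 'L538F', 'S94N']
Mutations(Delta) = ['A963T', 'C611P', 'D200F', 'L538F', 'S94N']
Accumulating mutations along path to Zeta:
  At Theta: gained [] -> total []
  At Gamma: gained ['D200F', 'L538F'] -> total ['D200F', 'L538F']
  At Delta: gained ['C611P', 'A963T', 'S94N'] -> total ['A963T', 'C611P', 'D200F', 'L538F', 'S94N']
  At Zeta: gained ['F811D', 'D635G'] -> total ['A963T', 'C611P', 'D200F', 'D635G', 'F811D', 'L538F', 'S94N']
Mutations(Zeta) = ['A963T', 'C611P', 'D200F', 'D635G', 'F811D', 'L538F', 'S94N']
Intersection: ['A963T', 'C611P', 'D200F', 'L538F', 'S94N'] ∩ ['A963T', 'C611P', 'D200F', 'D635G', 'F811D', 'L538F', 'S94N'] = ['A963T', 'C611P', 'D200F', 'L538F', 'S94N']

Answer: A963T,C611P,D200F,L538F,S94N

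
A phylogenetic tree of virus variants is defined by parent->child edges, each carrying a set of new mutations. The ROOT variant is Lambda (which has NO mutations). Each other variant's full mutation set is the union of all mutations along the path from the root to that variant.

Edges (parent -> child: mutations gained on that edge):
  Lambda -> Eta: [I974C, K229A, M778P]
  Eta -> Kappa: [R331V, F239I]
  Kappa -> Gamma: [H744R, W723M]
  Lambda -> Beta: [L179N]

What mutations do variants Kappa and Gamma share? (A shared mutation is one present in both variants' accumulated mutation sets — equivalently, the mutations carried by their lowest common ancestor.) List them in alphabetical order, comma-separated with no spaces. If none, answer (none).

Accumulating mutations along path to Kappa:
  At Lambda: gained [] -> total []
  At Eta: gained ['I974C', 'K229A', 'M778P'] -> total ['I974C', 'K229A', 'M778P']
  At Kappa: gained ['R331V', 'F239I'] -> total ['F239I', 'I974C', 'K229A', 'M778P', 'R331V']
Mutations(Kappa) = ['F239I', 'I974C', 'K229A', 'M778P', 'R331V']
Accumulating mutations along path to Gamma:
  At Lambda: gained [] -> total []
  At Eta: gained ['I974C', 'K229A', 'M778P'] -> total ['I974C', 'K229A', 'M778P']
  At Kappa: gained ['R331V', 'F239I'] -> total ['F239I', 'I974C', 'K229A', 'M778P', 'R331V']
  At Gamma: gained ['H744R', 'W723M'] -> total ['F239I', 'H744R', 'I974C', 'K229A', 'M778P', 'R331V', 'W723M']
Mutations(Gamma) = ['F239I', 'H744R', 'I974C', 'K229A', 'M778P', 'R331V', 'W723M']
Intersection: ['F239I', 'I974C', 'K229A', 'M778P', 'R331V'] ∩ ['F239I', 'H744R', 'I974C', 'K229A', 'M778P', 'R331V', 'W723M'] = ['F239I', 'I974C', 'K229A', 'M778P', 'R331V']

Answer: F239I,I974C,K229A,M778P,R331V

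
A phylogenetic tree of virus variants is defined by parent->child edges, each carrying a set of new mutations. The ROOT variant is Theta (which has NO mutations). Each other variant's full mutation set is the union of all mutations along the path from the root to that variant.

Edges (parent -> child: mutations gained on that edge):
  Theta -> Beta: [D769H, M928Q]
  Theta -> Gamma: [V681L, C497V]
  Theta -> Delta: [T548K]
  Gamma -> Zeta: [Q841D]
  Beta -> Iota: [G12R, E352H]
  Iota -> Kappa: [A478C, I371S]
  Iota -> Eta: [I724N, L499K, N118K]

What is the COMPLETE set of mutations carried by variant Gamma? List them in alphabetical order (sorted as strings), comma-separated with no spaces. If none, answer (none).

At Theta: gained [] -> total []
At Gamma: gained ['V681L', 'C497V'] -> total ['C497V', 'V681L']

Answer: C497V,V681L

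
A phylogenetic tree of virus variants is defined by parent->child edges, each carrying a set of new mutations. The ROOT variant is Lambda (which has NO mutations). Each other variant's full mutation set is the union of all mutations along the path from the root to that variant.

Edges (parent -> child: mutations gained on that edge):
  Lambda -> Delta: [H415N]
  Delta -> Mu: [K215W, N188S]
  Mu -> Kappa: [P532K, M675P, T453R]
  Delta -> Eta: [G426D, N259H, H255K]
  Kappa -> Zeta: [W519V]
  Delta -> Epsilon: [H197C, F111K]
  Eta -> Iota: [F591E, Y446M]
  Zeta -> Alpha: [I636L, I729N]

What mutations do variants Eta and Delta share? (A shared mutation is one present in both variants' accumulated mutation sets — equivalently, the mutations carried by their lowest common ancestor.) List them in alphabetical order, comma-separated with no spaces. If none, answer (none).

Accumulating mutations along path to Eta:
  At Lambda: gained [] -> total []
  At Delta: gained ['H415N'] -> total ['H415N']
  At Eta: gained ['G426D', 'N259H', 'H255K'] -> total ['G426D', 'H255K', 'H415N', 'N259H']
Mutations(Eta) = ['G426D', 'H255K', 'H415N', 'N259H']
Accumulating mutations along path to Delta:
  At Lambda: gained [] -> total []
  At Delta: gained ['H415N'] -> total ['H415N']
Mutations(Delta) = ['H415N']
Intersection: ['G426D', 'H255K', 'H415N', 'N259H'] ∩ ['H415N'] = ['H415N']

Answer: H415N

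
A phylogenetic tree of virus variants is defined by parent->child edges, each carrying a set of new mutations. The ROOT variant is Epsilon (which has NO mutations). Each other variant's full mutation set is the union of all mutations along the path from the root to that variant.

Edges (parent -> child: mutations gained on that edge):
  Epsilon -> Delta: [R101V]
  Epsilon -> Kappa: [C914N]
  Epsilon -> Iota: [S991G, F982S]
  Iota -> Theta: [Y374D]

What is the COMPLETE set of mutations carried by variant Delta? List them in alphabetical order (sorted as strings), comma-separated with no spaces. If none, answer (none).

At Epsilon: gained [] -> total []
At Delta: gained ['R101V'] -> total ['R101V']

Answer: R101V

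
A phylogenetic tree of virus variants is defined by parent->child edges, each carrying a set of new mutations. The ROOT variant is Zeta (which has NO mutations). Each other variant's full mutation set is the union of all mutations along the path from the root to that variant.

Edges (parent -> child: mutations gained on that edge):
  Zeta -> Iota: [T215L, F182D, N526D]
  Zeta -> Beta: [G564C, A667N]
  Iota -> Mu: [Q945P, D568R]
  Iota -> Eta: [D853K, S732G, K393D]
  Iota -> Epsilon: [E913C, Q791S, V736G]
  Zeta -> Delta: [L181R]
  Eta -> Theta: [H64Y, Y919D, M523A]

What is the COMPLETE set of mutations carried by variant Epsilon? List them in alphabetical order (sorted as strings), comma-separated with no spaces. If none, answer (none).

Answer: E913C,F182D,N526D,Q791S,T215L,V736G

Derivation:
At Zeta: gained [] -> total []
At Iota: gained ['T215L', 'F182D', 'N526D'] -> total ['F182D', 'N526D', 'T215L']
At Epsilon: gained ['E913C', 'Q791S', 'V736G'] -> total ['E913C', 'F182D', 'N526D', 'Q791S', 'T215L', 'V736G']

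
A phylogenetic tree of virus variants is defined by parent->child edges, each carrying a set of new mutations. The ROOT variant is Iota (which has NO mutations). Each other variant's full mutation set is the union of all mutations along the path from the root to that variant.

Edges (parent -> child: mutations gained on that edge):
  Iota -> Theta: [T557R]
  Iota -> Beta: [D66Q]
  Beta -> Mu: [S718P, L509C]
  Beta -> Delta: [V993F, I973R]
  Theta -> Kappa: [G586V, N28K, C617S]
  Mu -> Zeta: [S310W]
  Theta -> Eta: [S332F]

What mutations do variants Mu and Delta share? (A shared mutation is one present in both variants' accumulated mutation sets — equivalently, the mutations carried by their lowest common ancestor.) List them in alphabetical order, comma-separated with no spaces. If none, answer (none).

Answer: D66Q

Derivation:
Accumulating mutations along path to Mu:
  At Iota: gained [] -> total []
  At Beta: gained ['D66Q'] -> total ['D66Q']
  At Mu: gained ['S718P', 'L509C'] -> total ['D66Q', 'L509C', 'S718P']
Mutations(Mu) = ['D66Q', 'L509C', 'S718P']
Accumulating mutations along path to Delta:
  At Iota: gained [] -> total []
  At Beta: gained ['D66Q'] -> total ['D66Q']
  At Delta: gained ['V993F', 'I973R'] -> total ['D66Q', 'I973R', 'V993F']
Mutations(Delta) = ['D66Q', 'I973R', 'V993F']
Intersection: ['D66Q', 'L509C', 'S718P'] ∩ ['D66Q', 'I973R', 'V993F'] = ['D66Q']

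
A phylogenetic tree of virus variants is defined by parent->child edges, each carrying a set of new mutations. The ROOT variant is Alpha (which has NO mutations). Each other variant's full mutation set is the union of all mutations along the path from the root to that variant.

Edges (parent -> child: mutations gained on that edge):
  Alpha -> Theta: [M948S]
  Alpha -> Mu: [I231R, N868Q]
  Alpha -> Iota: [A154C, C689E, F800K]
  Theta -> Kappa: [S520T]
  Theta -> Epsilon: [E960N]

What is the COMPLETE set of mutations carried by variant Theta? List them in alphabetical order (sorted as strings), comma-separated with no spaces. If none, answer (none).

At Alpha: gained [] -> total []
At Theta: gained ['M948S'] -> total ['M948S']

Answer: M948S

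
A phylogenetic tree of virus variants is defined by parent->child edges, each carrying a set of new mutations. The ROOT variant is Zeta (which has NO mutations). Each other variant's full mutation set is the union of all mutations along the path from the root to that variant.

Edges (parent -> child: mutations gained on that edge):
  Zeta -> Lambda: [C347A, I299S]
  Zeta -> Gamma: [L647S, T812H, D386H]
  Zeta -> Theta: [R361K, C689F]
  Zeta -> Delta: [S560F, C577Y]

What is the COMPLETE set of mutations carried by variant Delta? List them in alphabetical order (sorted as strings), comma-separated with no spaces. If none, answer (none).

At Zeta: gained [] -> total []
At Delta: gained ['S560F', 'C577Y'] -> total ['C577Y', 'S560F']

Answer: C577Y,S560F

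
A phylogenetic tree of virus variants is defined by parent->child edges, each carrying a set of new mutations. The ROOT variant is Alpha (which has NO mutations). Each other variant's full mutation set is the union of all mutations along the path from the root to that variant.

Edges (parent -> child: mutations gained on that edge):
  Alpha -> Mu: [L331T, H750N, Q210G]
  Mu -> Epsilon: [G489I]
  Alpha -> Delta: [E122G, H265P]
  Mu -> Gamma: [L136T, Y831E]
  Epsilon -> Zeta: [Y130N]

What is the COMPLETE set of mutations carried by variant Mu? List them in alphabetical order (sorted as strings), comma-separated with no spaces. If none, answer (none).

At Alpha: gained [] -> total []
At Mu: gained ['L331T', 'H750N', 'Q210G'] -> total ['H750N', 'L331T', 'Q210G']

Answer: H750N,L331T,Q210G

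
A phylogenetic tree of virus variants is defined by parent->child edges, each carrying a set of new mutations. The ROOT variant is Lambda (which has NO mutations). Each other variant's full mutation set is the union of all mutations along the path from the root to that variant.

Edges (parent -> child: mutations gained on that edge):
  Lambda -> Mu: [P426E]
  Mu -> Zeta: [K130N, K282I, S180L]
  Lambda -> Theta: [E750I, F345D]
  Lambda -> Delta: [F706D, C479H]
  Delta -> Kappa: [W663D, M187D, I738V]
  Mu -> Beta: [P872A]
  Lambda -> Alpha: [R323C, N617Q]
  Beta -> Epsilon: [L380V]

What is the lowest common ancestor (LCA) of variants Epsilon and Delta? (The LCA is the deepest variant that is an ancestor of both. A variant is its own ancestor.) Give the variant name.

Answer: Lambda

Derivation:
Path from root to Epsilon: Lambda -> Mu -> Beta -> Epsilon
  ancestors of Epsilon: {Lambda, Mu, Beta, Epsilon}
Path from root to Delta: Lambda -> Delta
  ancestors of Delta: {Lambda, Delta}
Common ancestors: {Lambda}
Walk up from Delta: Delta (not in ancestors of Epsilon), Lambda (in ancestors of Epsilon)
Deepest common ancestor (LCA) = Lambda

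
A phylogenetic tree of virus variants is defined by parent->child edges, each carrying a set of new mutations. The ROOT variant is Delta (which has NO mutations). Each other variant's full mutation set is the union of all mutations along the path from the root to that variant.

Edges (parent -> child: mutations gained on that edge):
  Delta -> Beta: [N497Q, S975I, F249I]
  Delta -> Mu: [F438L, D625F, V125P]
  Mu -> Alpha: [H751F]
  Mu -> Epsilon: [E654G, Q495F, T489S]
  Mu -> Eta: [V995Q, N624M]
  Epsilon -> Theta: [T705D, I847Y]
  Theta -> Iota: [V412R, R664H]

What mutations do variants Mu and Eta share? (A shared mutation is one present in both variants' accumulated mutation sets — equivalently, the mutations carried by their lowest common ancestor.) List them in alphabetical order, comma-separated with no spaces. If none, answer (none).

Accumulating mutations along path to Mu:
  At Delta: gained [] -> total []
  At Mu: gained ['F438L', 'D625F', 'V125P'] -> total ['D625F', 'F438L', 'V125P']
Mutations(Mu) = ['D625F', 'F438L', 'V125P']
Accumulating mutations along path to Eta:
  At Delta: gained [] -> total []
  At Mu: gained ['F438L', 'D625F', 'V125P'] -> total ['D625F', 'F438L', 'V125P']
  At Eta: gained ['V995Q', 'N624M'] -> total ['D625F', 'F438L', 'N624M', 'V125P', 'V995Q']
Mutations(Eta) = ['D625F', 'F438L', 'N624M', 'V125P', 'V995Q']
Intersection: ['D625F', 'F438L', 'V125P'] ∩ ['D625F', 'F438L', 'N624M', 'V125P', 'V995Q'] = ['D625F', 'F438L', 'V125P']

Answer: D625F,F438L,V125P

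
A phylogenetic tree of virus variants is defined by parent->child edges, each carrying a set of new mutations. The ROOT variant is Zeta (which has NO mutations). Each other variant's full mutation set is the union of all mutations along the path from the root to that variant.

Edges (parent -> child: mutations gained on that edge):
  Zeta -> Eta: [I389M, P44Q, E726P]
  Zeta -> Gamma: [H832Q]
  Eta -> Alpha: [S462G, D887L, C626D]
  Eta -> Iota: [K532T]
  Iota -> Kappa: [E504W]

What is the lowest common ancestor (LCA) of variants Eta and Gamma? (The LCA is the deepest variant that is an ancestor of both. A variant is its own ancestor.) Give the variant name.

Path from root to Eta: Zeta -> Eta
  ancestors of Eta: {Zeta, Eta}
Path from root to Gamma: Zeta -> Gamma
  ancestors of Gamma: {Zeta, Gamma}
Common ancestors: {Zeta}
Walk up from Gamma: Gamma (not in ancestors of Eta), Zeta (in ancestors of Eta)
Deepest common ancestor (LCA) = Zeta

Answer: Zeta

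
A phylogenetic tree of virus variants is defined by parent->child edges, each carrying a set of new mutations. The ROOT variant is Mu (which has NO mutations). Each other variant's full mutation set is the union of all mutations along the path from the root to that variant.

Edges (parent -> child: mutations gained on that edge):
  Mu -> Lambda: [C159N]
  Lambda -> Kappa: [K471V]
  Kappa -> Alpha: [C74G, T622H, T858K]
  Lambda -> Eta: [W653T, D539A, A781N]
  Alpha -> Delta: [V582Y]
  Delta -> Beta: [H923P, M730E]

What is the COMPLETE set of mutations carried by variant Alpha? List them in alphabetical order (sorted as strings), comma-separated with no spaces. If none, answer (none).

Answer: C159N,C74G,K471V,T622H,T858K

Derivation:
At Mu: gained [] -> total []
At Lambda: gained ['C159N'] -> total ['C159N']
At Kappa: gained ['K471V'] -> total ['C159N', 'K471V']
At Alpha: gained ['C74G', 'T622H', 'T858K'] -> total ['C159N', 'C74G', 'K471V', 'T622H', 'T858K']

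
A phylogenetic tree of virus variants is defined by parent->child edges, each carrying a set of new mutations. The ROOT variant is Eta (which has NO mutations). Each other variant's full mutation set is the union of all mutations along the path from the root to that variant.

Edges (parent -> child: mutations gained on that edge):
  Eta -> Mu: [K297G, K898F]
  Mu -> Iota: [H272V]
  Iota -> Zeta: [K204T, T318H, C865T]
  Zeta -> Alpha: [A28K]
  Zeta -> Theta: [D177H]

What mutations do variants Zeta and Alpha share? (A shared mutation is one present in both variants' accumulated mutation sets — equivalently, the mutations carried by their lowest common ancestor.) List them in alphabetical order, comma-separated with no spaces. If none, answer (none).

Answer: C865T,H272V,K204T,K297G,K898F,T318H

Derivation:
Accumulating mutations along path to Zeta:
  At Eta: gained [] -> total []
  At Mu: gained ['K297G', 'K898F'] -> total ['K297G', 'K898F']
  At Iota: gained ['H272V'] -> total ['H272V', 'K297G', 'K898F']
  At Zeta: gained ['K204T', 'T318H', 'C865T'] -> total ['C865T', 'H272V', 'K204T', 'K297G', 'K898F', 'T318H']
Mutations(Zeta) = ['C865T', 'H272V', 'K204T', 'K297G', 'K898F', 'T318H']
Accumulating mutations along path to Alpha:
  At Eta: gained [] -> total []
  At Mu: gained ['K297G', 'K898F'] -> total ['K297G', 'K898F']
  At Iota: gained ['H272V'] -> total ['H272V', 'K297G', 'K898F']
  At Zeta: gained ['K204T', 'T318H', 'C865T'] -> total ['C865T', 'H272V', 'K204T', 'K297G', 'K898F', 'T318H']
  At Alpha: gained ['A28K'] -> total ['A28K', 'C865T', 'H272V', 'K204T', 'K297G', 'K898F', 'T318H']
Mutations(Alpha) = ['A28K', 'C865T', 'H272V', 'K204T', 'K297G', 'K898F', 'T318H']
Intersection: ['C865T', 'H272V', 'K204T', 'K297G', 'K898F', 'T318H'] ∩ ['A28K', 'C865T', 'H272V', 'K204T', 'K297G', 'K898F', 'T318H'] = ['C865T', 'H272V', 'K204T', 'K297G', 'K898F', 'T318H']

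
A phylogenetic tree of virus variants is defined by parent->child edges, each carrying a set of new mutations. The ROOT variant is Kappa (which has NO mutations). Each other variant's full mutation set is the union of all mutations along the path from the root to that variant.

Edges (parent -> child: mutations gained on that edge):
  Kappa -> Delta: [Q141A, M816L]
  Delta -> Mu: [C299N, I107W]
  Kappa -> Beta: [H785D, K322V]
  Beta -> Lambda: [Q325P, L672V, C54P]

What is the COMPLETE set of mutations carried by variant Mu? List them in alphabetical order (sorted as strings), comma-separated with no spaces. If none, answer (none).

At Kappa: gained [] -> total []
At Delta: gained ['Q141A', 'M816L'] -> total ['M816L', 'Q141A']
At Mu: gained ['C299N', 'I107W'] -> total ['C299N', 'I107W', 'M816L', 'Q141A']

Answer: C299N,I107W,M816L,Q141A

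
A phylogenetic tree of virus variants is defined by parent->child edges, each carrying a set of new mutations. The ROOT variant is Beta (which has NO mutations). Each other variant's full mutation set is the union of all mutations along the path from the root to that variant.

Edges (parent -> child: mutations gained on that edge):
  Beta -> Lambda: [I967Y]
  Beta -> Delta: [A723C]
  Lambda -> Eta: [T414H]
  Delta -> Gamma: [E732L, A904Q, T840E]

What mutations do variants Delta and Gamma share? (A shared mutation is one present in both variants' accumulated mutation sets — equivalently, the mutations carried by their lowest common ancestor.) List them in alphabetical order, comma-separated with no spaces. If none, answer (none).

Accumulating mutations along path to Delta:
  At Beta: gained [] -> total []
  At Delta: gained ['A723C'] -> total ['A723C']
Mutations(Delta) = ['A723C']
Accumulating mutations along path to Gamma:
  At Beta: gained [] -> total []
  At Delta: gained ['A723C'] -> total ['A723C']
  At Gamma: gained ['E732L', 'A904Q', 'T840E'] -> total ['A723C', 'A904Q', 'E732L', 'T840E']
Mutations(Gamma) = ['A723C', 'A904Q', 'E732L', 'T840E']
Intersection: ['A723C'] ∩ ['A723C', 'A904Q', 'E732L', 'T840E'] = ['A723C']

Answer: A723C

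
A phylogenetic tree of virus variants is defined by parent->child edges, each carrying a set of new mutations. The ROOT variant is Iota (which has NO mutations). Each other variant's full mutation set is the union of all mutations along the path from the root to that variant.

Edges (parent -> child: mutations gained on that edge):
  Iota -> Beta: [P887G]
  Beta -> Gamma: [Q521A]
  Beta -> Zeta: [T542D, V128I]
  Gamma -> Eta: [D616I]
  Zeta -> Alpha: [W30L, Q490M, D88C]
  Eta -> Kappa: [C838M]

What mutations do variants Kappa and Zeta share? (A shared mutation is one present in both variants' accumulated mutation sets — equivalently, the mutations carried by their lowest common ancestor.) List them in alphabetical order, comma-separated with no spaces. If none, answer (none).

Answer: P887G

Derivation:
Accumulating mutations along path to Kappa:
  At Iota: gained [] -> total []
  At Beta: gained ['P887G'] -> total ['P887G']
  At Gamma: gained ['Q521A'] -> total ['P887G', 'Q521A']
  At Eta: gained ['D616I'] -> total ['D616I', 'P887G', 'Q521A']
  At Kappa: gained ['C838M'] -> total ['C838M', 'D616I', 'P887G', 'Q521A']
Mutations(Kappa) = ['C838M', 'D616I', 'P887G', 'Q521A']
Accumulating mutations along path to Zeta:
  At Iota: gained [] -> total []
  At Beta: gained ['P887G'] -> total ['P887G']
  At Zeta: gained ['T542D', 'V128I'] -> total ['P887G', 'T542D', 'V128I']
Mutations(Zeta) = ['P887G', 'T542D', 'V128I']
Intersection: ['C838M', 'D616I', 'P887G', 'Q521A'] ∩ ['P887G', 'T542D', 'V128I'] = ['P887G']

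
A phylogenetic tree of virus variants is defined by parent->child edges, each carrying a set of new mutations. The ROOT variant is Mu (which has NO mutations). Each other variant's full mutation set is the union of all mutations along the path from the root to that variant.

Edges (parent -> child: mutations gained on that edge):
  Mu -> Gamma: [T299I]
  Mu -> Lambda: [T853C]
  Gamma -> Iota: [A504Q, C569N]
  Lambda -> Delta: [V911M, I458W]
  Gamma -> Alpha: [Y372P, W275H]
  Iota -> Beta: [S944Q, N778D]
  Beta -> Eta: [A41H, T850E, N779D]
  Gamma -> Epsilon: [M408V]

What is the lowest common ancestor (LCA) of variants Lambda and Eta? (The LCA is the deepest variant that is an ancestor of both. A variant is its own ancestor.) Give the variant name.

Path from root to Lambda: Mu -> Lambda
  ancestors of Lambda: {Mu, Lambda}
Path from root to Eta: Mu -> Gamma -> Iota -> Beta -> Eta
  ancestors of Eta: {Mu, Gamma, Iota, Beta, Eta}
Common ancestors: {Mu}
Walk up from Eta: Eta (not in ancestors of Lambda), Beta (not in ancestors of Lambda), Iota (not in ancestors of Lambda), Gamma (not in ancestors of Lambda), Mu (in ancestors of Lambda)
Deepest common ancestor (LCA) = Mu

Answer: Mu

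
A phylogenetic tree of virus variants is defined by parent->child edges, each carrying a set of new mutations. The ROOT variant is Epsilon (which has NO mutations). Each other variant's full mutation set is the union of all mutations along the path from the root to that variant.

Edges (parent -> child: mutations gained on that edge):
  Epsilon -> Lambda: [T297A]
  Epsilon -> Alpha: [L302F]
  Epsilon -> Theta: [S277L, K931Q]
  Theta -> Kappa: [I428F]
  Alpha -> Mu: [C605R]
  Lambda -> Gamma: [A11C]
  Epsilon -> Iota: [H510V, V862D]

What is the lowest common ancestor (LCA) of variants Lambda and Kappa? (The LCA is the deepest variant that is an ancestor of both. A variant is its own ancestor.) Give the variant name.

Path from root to Lambda: Epsilon -> Lambda
  ancestors of Lambda: {Epsilon, Lambda}
Path from root to Kappa: Epsilon -> Theta -> Kappa
  ancestors of Kappa: {Epsilon, Theta, Kappa}
Common ancestors: {Epsilon}
Walk up from Kappa: Kappa (not in ancestors of Lambda), Theta (not in ancestors of Lambda), Epsilon (in ancestors of Lambda)
Deepest common ancestor (LCA) = Epsilon

Answer: Epsilon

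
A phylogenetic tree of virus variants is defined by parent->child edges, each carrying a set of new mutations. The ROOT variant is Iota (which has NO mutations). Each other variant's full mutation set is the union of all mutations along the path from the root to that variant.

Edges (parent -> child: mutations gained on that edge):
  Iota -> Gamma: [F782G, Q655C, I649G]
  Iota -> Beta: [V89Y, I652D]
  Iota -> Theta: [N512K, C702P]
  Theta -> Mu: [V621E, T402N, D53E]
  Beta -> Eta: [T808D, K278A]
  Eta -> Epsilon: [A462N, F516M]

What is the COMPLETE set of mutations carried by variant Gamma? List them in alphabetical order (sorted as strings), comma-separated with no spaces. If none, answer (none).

Answer: F782G,I649G,Q655C

Derivation:
At Iota: gained [] -> total []
At Gamma: gained ['F782G', 'Q655C', 'I649G'] -> total ['F782G', 'I649G', 'Q655C']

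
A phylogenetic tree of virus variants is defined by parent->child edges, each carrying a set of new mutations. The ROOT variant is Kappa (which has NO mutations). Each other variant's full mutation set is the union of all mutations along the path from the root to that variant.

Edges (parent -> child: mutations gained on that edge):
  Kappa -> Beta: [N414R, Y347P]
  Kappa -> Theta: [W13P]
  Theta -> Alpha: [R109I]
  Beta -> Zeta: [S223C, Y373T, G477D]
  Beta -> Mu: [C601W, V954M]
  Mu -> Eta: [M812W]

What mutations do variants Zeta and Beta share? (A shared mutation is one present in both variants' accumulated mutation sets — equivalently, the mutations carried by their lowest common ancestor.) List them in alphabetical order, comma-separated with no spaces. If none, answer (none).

Answer: N414R,Y347P

Derivation:
Accumulating mutations along path to Zeta:
  At Kappa: gained [] -> total []
  At Beta: gained ['N414R', 'Y347P'] -> total ['N414R', 'Y347P']
  At Zeta: gained ['S223C', 'Y373T', 'G477D'] -> total ['G477D', 'N414R', 'S223C', 'Y347P', 'Y373T']
Mutations(Zeta) = ['G477D', 'N414R', 'S223C', 'Y347P', 'Y373T']
Accumulating mutations along path to Beta:
  At Kappa: gained [] -> total []
  At Beta: gained ['N414R', 'Y347P'] -> total ['N414R', 'Y347P']
Mutations(Beta) = ['N414R', 'Y347P']
Intersection: ['G477D', 'N414R', 'S223C', 'Y347P', 'Y373T'] ∩ ['N414R', 'Y347P'] = ['N414R', 'Y347P']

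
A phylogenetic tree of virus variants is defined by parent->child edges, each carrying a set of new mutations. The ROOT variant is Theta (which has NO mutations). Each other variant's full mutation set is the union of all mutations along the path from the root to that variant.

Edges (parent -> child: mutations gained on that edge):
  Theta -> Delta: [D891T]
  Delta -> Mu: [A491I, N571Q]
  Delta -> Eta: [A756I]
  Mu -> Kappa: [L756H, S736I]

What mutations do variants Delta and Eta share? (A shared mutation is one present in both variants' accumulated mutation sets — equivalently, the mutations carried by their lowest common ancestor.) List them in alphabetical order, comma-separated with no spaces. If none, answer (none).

Accumulating mutations along path to Delta:
  At Theta: gained [] -> total []
  At Delta: gained ['D891T'] -> total ['D891T']
Mutations(Delta) = ['D891T']
Accumulating mutations along path to Eta:
  At Theta: gained [] -> total []
  At Delta: gained ['D891T'] -> total ['D891T']
  At Eta: gained ['A756I'] -> total ['A756I', 'D891T']
Mutations(Eta) = ['A756I', 'D891T']
Intersection: ['D891T'] ∩ ['A756I', 'D891T'] = ['D891T']

Answer: D891T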